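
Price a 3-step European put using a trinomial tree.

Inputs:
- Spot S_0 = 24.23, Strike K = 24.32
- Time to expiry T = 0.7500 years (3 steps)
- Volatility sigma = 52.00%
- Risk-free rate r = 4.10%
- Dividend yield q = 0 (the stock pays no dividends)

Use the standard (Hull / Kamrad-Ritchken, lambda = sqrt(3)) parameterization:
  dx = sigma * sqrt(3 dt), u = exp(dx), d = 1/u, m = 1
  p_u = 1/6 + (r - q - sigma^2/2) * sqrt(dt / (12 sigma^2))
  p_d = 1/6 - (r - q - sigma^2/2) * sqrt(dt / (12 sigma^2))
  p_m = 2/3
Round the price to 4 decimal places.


dt = T/N = 0.250000; dx = sigma*sqrt(3*dt) = 0.450333
u = exp(dx) = 1.568835; d = 1/u = 0.637416
p_u = 0.140519, p_m = 0.666667, p_d = 0.192814
Discount per step: exp(-r*dt) = 0.989802
Stock lattice S(k, j) with j the centered position index:
  k=0: S(0,+0) = 24.2300
  k=1: S(1,-1) = 15.4446; S(1,+0) = 24.2300; S(1,+1) = 38.0129
  k=2: S(2,-2) = 9.8446; S(2,-1) = 15.4446; S(2,+0) = 24.2300; S(2,+1) = 38.0129; S(2,+2) = 59.6359
  k=3: S(3,-3) = 6.2751; S(3,-2) = 9.8446; S(3,-1) = 15.4446; S(3,+0) = 24.2300; S(3,+1) = 38.0129; S(3,+2) = 59.6359; S(3,+3) = 93.5589
Terminal payoffs V(N, j) = max(K - S_T, 0):
  V(3,-3) = 18.044884; V(3,-2) = 14.475380; V(3,-1) = 8.875417; V(3,+0) = 0.090000; V(3,+1) = 0.000000; V(3,+2) = 0.000000; V(3,+3) = 0.000000
Backward induction: V(k, j) = exp(-r*dt) * [p_u * V(k+1, j+1) + p_m * V(k+1, j) + p_d * V(k+1, j-1)]
  V(2,-2) = exp(-r*dt) * [p_u*8.875417 + p_m*14.475380 + p_d*18.044884] = 14.230118
  V(2,-1) = exp(-r*dt) * [p_u*0.090000 + p_m*8.875417 + p_d*14.475380] = 8.631717
  V(2,+0) = exp(-r*dt) * [p_u*0.000000 + p_m*0.090000 + p_d*8.875417] = 1.753241
  V(2,+1) = exp(-r*dt) * [p_u*0.000000 + p_m*0.000000 + p_d*0.090000] = 0.017176
  V(2,+2) = exp(-r*dt) * [p_u*0.000000 + p_m*0.000000 + p_d*0.000000] = 0.000000
  V(1,-1) = exp(-r*dt) * [p_u*1.753241 + p_m*8.631717 + p_d*14.230118] = 8.655433
  V(1,+0) = exp(-r*dt) * [p_u*0.017176 + p_m*1.753241 + p_d*8.631717] = 2.806641
  V(1,+1) = exp(-r*dt) * [p_u*0.000000 + p_m*0.017176 + p_d*1.753241] = 0.345936
  V(0,+0) = exp(-r*dt) * [p_u*0.345936 + p_m*2.806641 + p_d*8.655433] = 3.551998

Answer: Price = V(0,0) = 3.5520


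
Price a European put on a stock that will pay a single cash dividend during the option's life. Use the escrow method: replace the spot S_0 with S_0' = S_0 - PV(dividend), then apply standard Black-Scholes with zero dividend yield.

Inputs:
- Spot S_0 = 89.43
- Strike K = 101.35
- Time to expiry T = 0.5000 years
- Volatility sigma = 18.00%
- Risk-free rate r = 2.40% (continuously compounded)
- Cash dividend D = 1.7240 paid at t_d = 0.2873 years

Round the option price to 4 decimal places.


PV(D) = D * exp(-r * t_d) = 1.7240 * 0.99312852 = 1.71215356
S_0' = S_0 - PV(D) = 89.4300 - 1.71215356 = 87.71784644
d1 = (ln(S_0'/K) + (r + sigma^2/2)*T) / (sigma*sqrt(T)) = -0.97702123
d2 = d1 - sigma*sqrt(T) = -1.10430045
exp(-rT) = 0.98807171
N(-d1) = 0.83572068; N(-d2) = 0.86526859
P = K * exp(-rT) * N(-d2) - S_0' * N(-d1) = 101.3500 * 0.98807171 * 0.86526859 - 87.71784644 * 0.83572068 = 13.3413

Answer: Price = 13.3413


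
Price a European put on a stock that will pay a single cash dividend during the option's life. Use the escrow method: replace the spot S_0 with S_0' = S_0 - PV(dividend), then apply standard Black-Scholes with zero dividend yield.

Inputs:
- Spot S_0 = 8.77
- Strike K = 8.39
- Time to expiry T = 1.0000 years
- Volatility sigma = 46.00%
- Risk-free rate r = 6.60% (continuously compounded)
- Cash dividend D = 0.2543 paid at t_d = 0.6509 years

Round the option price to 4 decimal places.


Answer: Price = 1.1770

Derivation:
PV(D) = D * exp(-r * t_d) = 0.2543 * 0.95795028 = 0.24360676
S_0' = S_0 - PV(D) = 8.7700 - 0.24360676 = 8.52639324
d1 = (ln(S_0'/K) + (r + sigma^2/2)*T) / (sigma*sqrt(T)) = 0.40853461
d2 = d1 - sigma*sqrt(T) = -0.05146539
exp(-rT) = 0.93613086
N(-d1) = 0.34144061; N(-d2) = 0.52052266
P = K * exp(-rT) * N(-d2) - S_0' * N(-d1) = 8.3900 * 0.93613086 * 0.52052266 - 8.52639324 * 0.34144061 = 1.1770


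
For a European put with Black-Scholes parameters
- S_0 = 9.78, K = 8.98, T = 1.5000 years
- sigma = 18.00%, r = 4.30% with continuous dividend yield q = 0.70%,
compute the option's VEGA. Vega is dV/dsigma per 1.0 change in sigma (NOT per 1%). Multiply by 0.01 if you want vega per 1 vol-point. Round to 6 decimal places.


d1 = 0.7422843073; d2 = 0.5218302305
phi(d1) = 0.3028760813; exp(-qT) = 0.9895549326; exp(-rT) = 0.9375361143
Vega = S * exp(-qT) * phi(d1) * sqrt(T) = 9.7800 * 0.9895549326 * 0.3028760813 * 1.2247448714 = 3.589958

Answer: Vega = 3.589958


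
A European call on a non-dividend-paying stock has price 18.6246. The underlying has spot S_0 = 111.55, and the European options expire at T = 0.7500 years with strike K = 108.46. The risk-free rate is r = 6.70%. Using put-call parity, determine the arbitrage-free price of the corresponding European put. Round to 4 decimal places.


Answer: Put price = 10.2192

Derivation:
Put-call parity: C - P = S_0 * exp(-qT) - K * exp(-rT).
S_0 * exp(-qT) = 111.5500 * 1.00000000 = 111.55000000
K * exp(-rT) = 108.4600 * 0.95099165 = 103.14455402
P = C - S*exp(-qT) + K*exp(-rT)
P = 18.6246 - 111.55000000 + 103.14455402 = 10.2192


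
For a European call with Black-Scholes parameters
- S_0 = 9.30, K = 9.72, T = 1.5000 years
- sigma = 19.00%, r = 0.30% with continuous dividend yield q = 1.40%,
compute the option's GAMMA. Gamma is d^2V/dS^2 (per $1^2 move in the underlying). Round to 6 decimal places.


Answer: Gamma = 0.178641

Derivation:
d1 = -0.1443747231; d2 = -0.3770762486
phi(d1) = 0.3948060831; exp(-qT) = 0.9792189646; exp(-rT) = 0.9955101098
Gamma = exp(-qT) * phi(d1) / (S * sigma * sqrt(T)) = 0.9792189646 * 0.3948060831 / (9.3000 * 0.1900 * 1.2247448714) = 0.178641


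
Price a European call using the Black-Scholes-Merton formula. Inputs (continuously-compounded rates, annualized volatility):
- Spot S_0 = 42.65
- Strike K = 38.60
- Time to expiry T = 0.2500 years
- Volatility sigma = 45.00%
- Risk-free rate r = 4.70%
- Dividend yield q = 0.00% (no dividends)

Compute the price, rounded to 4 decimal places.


d1 = (ln(S/K) + (r - q + 0.5*sigma^2) * T) / (sigma * sqrt(T)) = 0.60816666
d2 = d1 - sigma * sqrt(T) = 0.38316666
exp(-rT) = 0.98831876; exp(-qT) = 1.00000000
C = S_0 * exp(-qT) * N(d1) - K * exp(-rT) * N(d2)
N(d1) = 0.72846153; N(d2) = 0.64920190
C = 42.6500 * 1.00000000 * 0.72846153 - 38.6000 * 0.98831876 * 0.64920190 = 6.3024

Answer: Price = 6.3024


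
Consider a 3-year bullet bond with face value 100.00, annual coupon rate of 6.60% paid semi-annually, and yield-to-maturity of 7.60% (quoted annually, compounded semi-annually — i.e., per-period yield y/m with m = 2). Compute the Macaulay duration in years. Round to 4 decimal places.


Answer: Macaulay duration = 2.7667 years

Derivation:
Coupon per period c = face * coupon_rate / m = 3.300000
Periods per year m = 2; per-period yield y/m = 0.038000
Number of cashflows N = 6
Cashflows (t years, CF_t, discount factor 1/(1+y/m)^(m*t), PV):
  t = 0.5000: CF_t = 3.300000, DF = 0.963391, PV = 3.179191
  t = 1.0000: CF_t = 3.300000, DF = 0.928122, PV = 3.062804
  t = 1.5000: CF_t = 3.300000, DF = 0.894145, PV = 2.950678
  t = 2.0000: CF_t = 3.300000, DF = 0.861411, PV = 2.842657
  t = 2.5000: CF_t = 3.300000, DF = 0.829876, PV = 2.738591
  t = 3.0000: CF_t = 103.300000, DF = 0.799495, PV = 82.587858
Price P = sum_t PV_t = 97.361779
Macaulay numerator sum_t t * PV_t:
  t * PV_t at t = 0.5000: 1.589595
  t * PV_t at t = 1.0000: 3.062804
  t * PV_t at t = 1.5000: 4.426018
  t * PV_t at t = 2.0000: 5.685315
  t * PV_t at t = 2.5000: 6.846477
  t * PV_t at t = 3.0000: 247.763573
Macaulay duration D = (sum_t t * PV_t) / P = 269.373782 / 97.361779 = 2.766730


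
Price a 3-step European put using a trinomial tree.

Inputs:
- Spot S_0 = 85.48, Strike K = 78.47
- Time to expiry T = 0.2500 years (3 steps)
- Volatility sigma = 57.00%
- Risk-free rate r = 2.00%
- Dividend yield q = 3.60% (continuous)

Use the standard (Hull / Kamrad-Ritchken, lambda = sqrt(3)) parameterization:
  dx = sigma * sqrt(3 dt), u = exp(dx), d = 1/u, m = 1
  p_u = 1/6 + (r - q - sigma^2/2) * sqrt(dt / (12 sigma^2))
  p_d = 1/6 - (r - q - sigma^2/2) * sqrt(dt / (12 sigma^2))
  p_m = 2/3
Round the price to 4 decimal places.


Answer: Price = V(0,0) = 6.3772

Derivation:
dt = T/N = 0.083333; dx = sigma*sqrt(3*dt) = 0.285000
u = exp(dx) = 1.329762; d = 1/u = 0.752014
p_u = 0.140577, p_m = 0.666667, p_d = 0.192756
Discount per step: exp(-r*dt) = 0.998335
Stock lattice S(k, j) with j the centered position index:
  k=0: S(0,+0) = 85.4800
  k=1: S(1,-1) = 64.2822; S(1,+0) = 85.4800; S(1,+1) = 113.6681
  k=2: S(2,-2) = 48.3411; S(2,-1) = 64.2822; S(2,+0) = 85.4800; S(2,+1) = 113.6681; S(2,+2) = 151.1515
  k=3: S(3,-3) = 36.3532; S(3,-2) = 48.3411; S(3,-1) = 64.2822; S(3,+0) = 85.4800; S(3,+1) = 113.6681; S(3,+2) = 151.1515; S(3,+3) = 200.9955
Terminal payoffs V(N, j) = max(K - S_T, 0):
  V(3,-3) = 42.116793; V(3,-2) = 30.128885; V(3,-1) = 14.187822; V(3,+0) = 0.000000; V(3,+1) = 0.000000; V(3,+2) = 0.000000; V(3,+3) = 0.000000
Backward induction: V(k, j) = exp(-r*dt) * [p_u * V(k+1, j+1) + p_m * V(k+1, j) + p_d * V(k+1, j-1)]
  V(2,-2) = exp(-r*dt) * [p_u*14.187822 + p_m*30.128885 + p_d*42.116793] = 30.148381
  V(2,-1) = exp(-r*dt) * [p_u*0.000000 + p_m*14.187822 + p_d*30.128885] = 15.240644
  V(2,+0) = exp(-r*dt) * [p_u*0.000000 + p_m*0.000000 + p_d*14.187822] = 2.730231
  V(2,+1) = exp(-r*dt) * [p_u*0.000000 + p_m*0.000000 + p_d*0.000000] = 0.000000
  V(2,+2) = exp(-r*dt) * [p_u*0.000000 + p_m*0.000000 + p_d*0.000000] = 0.000000
  V(1,-1) = exp(-r*dt) * [p_u*2.730231 + p_m*15.240644 + p_d*30.148381] = 16.328279
  V(1,+0) = exp(-r*dt) * [p_u*0.000000 + p_m*2.730231 + p_d*15.240644] = 4.749954
  V(1,+1) = exp(-r*dt) * [p_u*0.000000 + p_m*0.000000 + p_d*2.730231] = 0.525392
  V(0,+0) = exp(-r*dt) * [p_u*0.525392 + p_m*4.749954 + p_d*16.328279] = 6.377228


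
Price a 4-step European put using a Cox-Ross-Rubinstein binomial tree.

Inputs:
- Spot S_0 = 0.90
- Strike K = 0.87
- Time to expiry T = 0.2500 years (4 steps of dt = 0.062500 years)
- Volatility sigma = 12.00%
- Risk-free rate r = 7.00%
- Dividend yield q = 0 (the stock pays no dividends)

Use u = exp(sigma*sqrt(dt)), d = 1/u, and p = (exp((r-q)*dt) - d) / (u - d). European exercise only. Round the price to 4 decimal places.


Answer: Price = V(0,0) = 0.0066

Derivation:
dt = T/N = 0.062500
u = exp(sigma*sqrt(dt)) = 1.030455; d = 1/u = 0.970446
p = (exp((r-q)*dt) - d) / (u - d) = 0.565566
Discount per step: exp(-r*dt) = 0.995635
Stock lattice S(k, i) with i counting down-moves:
  k=0: S(0,0) = 0.9000
  k=1: S(1,0) = 0.9274; S(1,1) = 0.8734
  k=2: S(2,0) = 0.9557; S(2,1) = 0.9000; S(2,2) = 0.8476
  k=3: S(3,0) = 0.9848; S(3,1) = 0.9274; S(3,2) = 0.8734; S(3,3) = 0.8225
  k=4: S(4,0) = 1.0147; S(4,1) = 0.9557; S(4,2) = 0.9000; S(4,3) = 0.8476; S(4,4) = 0.7982
Terminal payoffs V(N, i) = max(K - S_T, 0):
  V(4,0) = 0.000000; V(4,1) = 0.000000; V(4,2) = 0.000000; V(4,3) = 0.022412; V(4,4) = 0.071772
Backward induction: V(k, i) = exp(-r*dt) * [p * V(k+1, i) + (1-p) * V(k+1, i+1)].
  V(3,0) = exp(-r*dt) * [p*0.000000 + (1-p)*0.000000] = 0.000000
  V(3,1) = exp(-r*dt) * [p*0.000000 + (1-p)*0.000000] = 0.000000
  V(3,2) = exp(-r*dt) * [p*0.000000 + (1-p)*0.022412] = 0.009694
  V(3,3) = exp(-r*dt) * [p*0.022412 + (1-p)*0.071772] = 0.043664
  V(2,0) = exp(-r*dt) * [p*0.000000 + (1-p)*0.000000] = 0.000000
  V(2,1) = exp(-r*dt) * [p*0.000000 + (1-p)*0.009694] = 0.004193
  V(2,2) = exp(-r*dt) * [p*0.009694 + (1-p)*0.043664] = 0.024345
  V(1,0) = exp(-r*dt) * [p*0.000000 + (1-p)*0.004193] = 0.001814
  V(1,1) = exp(-r*dt) * [p*0.004193 + (1-p)*0.024345] = 0.012891
  V(0,0) = exp(-r*dt) * [p*0.001814 + (1-p)*0.012891] = 0.006597


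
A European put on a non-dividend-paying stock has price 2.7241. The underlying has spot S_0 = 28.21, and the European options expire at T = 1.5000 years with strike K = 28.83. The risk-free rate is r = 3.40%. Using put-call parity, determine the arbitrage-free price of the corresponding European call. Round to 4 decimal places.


Answer: Call price = 3.5376

Derivation:
Put-call parity: C - P = S_0 * exp(-qT) - K * exp(-rT).
S_0 * exp(-qT) = 28.2100 * 1.00000000 = 28.21000000
K * exp(-rT) = 28.8300 * 0.95027867 = 27.39653407
C = P + S*exp(-qT) - K*exp(-rT)
C = 2.7241 + 28.21000000 - 27.39653407 = 3.5376


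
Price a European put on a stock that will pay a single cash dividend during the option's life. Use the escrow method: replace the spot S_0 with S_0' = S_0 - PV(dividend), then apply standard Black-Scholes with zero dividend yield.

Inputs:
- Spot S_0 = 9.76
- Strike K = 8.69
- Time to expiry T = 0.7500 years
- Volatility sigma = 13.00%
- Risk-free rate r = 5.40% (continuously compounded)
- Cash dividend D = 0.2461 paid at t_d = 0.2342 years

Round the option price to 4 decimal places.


Answer: Price = 0.0601

Derivation:
PV(D) = D * exp(-r * t_d) = 0.2461 * 0.98743283 = 0.24300722
S_0' = S_0 - PV(D) = 9.7600 - 0.24300722 = 9.51699278
d1 = (ln(S_0'/K) + (r + sigma^2/2)*T) / (sigma*sqrt(T)) = 1.22348050
d2 = d1 - sigma*sqrt(T) = 1.11089720
exp(-rT) = 0.96030916
N(-d1) = 0.11057413; N(-d2) = 0.13330630
P = K * exp(-rT) * N(-d2) - S_0' * N(-d1) = 8.6900 * 0.96030916 * 0.13330630 - 9.51699278 * 0.11057413 = 0.0601


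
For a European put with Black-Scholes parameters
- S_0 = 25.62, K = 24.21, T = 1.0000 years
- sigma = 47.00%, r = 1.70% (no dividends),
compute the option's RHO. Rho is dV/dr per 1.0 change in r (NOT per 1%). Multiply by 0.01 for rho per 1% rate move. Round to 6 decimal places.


d1 = 0.3916117564; d2 = -0.0783882436
phi(d1) = 0.3694948719; exp(-qT) = 1.0000000000; exp(-rT) = 0.9831436846
N(-d2) = 0.5312403875
Rho = -K*T*exp(-rT)*N(-d2) = -24.2100 * 1.0000 * 0.9831436846 * 0.5312403875 = -12.644535

Answer: Rho = -12.644535


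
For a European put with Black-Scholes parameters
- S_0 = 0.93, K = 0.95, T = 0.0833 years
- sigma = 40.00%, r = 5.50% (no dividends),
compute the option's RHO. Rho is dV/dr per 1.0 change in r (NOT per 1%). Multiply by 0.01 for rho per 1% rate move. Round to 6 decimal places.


d1 = -0.0868961700; d2 = -0.2023431275
phi(d1) = 0.3974389246; exp(-qT) = 1.0000000000; exp(-rT) = 0.9954289791
N(-d2) = 0.5801757568
Rho = -K*T*exp(-rT)*N(-d2) = -0.9500 * 0.0833 * 0.9954289791 * 0.5801757568 = -0.045702

Answer: Rho = -0.045702


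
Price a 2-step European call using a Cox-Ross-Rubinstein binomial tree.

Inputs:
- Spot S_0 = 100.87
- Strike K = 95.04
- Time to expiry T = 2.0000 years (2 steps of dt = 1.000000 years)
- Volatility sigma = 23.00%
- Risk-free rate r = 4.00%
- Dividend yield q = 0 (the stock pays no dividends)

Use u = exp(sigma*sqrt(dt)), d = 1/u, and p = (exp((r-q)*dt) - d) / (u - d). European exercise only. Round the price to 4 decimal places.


dt = T/N = 1.000000
u = exp(sigma*sqrt(dt)) = 1.258600; d = 1/u = 0.794534
p = (exp((r-q)*dt) - d) / (u - d) = 0.530694
Discount per step: exp(-r*dt) = 0.960789
Stock lattice S(k, i) with i counting down-moves:
  k=0: S(0,0) = 100.8700
  k=1: S(1,0) = 126.9550; S(1,1) = 80.1446
  k=2: S(2,0) = 159.7855; S(2,1) = 100.8700; S(2,2) = 63.6776
Terminal payoffs V(N, i) = max(S_T - K, 0):
  V(2,0) = 64.745543; V(2,1) = 5.830000; V(2,2) = 0.000000
Backward induction: V(k, i) = exp(-r*dt) * [p * V(k+1, i) + (1-p) * V(k+1, i+1)].
  V(1,0) = exp(-r*dt) * [p*64.745543 + (1-p)*5.830000] = 35.641555
  V(1,1) = exp(-r*dt) * [p*5.830000 + (1-p)*0.000000] = 2.972630
  V(0,0) = exp(-r*dt) * [p*35.641555 + (1-p)*2.972630] = 19.513466

Answer: Price = V(0,0) = 19.5135


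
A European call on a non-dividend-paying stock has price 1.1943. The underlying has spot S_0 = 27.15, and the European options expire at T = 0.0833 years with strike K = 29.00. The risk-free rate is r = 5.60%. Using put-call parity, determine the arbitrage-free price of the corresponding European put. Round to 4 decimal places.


Put-call parity: C - P = S_0 * exp(-qT) - K * exp(-rT).
S_0 * exp(-qT) = 27.1500 * 1.00000000 = 27.15000000
K * exp(-rT) = 29.0000 * 0.99534606 = 28.86503584
P = C - S*exp(-qT) + K*exp(-rT)
P = 1.1943 - 27.15000000 + 28.86503584 = 2.9093

Answer: Put price = 2.9093


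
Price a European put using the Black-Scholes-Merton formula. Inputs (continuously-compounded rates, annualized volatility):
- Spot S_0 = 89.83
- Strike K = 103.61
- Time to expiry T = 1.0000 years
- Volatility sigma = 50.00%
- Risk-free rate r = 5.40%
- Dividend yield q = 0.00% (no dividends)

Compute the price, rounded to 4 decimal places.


Answer: Price = 23.0079

Derivation:
d1 = (ln(S/K) + (r - q + 0.5*sigma^2) * T) / (sigma * sqrt(T)) = 0.07257029
d2 = d1 - sigma * sqrt(T) = -0.42742971
exp(-rT) = 0.94743211; exp(-qT) = 1.00000000
P = K * exp(-rT) * N(-d2) - S_0 * exp(-qT) * N(-d1)
N(-d1) = 0.47107403; N(-d2) = 0.66546681
P = 103.6100 * 0.94743211 * 0.66546681 - 89.8300 * 1.00000000 * 0.47107403 = 23.0079


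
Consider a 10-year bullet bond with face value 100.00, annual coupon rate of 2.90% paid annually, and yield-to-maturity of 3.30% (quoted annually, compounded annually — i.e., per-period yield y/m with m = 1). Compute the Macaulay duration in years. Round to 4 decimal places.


Coupon per period c = face * coupon_rate / m = 2.900000
Periods per year m = 1; per-period yield y/m = 0.033000
Number of cashflows N = 10
Cashflows (t years, CF_t, discount factor 1/(1+y/m)^(m*t), PV):
  t = 1.0000: CF_t = 2.900000, DF = 0.968054, PV = 2.807357
  t = 2.0000: CF_t = 2.900000, DF = 0.937129, PV = 2.717674
  t = 3.0000: CF_t = 2.900000, DF = 0.907192, PV = 2.630856
  t = 4.0000: CF_t = 2.900000, DF = 0.878211, PV = 2.546811
  t = 5.0000: CF_t = 2.900000, DF = 0.850156, PV = 2.465451
  t = 6.0000: CF_t = 2.900000, DF = 0.822997, PV = 2.386690
  t = 7.0000: CF_t = 2.900000, DF = 0.796705, PV = 2.310446
  t = 8.0000: CF_t = 2.900000, DF = 0.771254, PV = 2.236637
  t = 9.0000: CF_t = 2.900000, DF = 0.746616, PV = 2.165185
  t = 10.0000: CF_t = 102.900000, DF = 0.722764, PV = 74.372462
Price P = sum_t PV_t = 96.639569
Macaulay numerator sum_t t * PV_t:
  t * PV_t at t = 1.0000: 2.807357
  t * PV_t at t = 2.0000: 5.435348
  t * PV_t at t = 3.0000: 7.892567
  t * PV_t at t = 4.0000: 10.187244
  t * PV_t at t = 5.0000: 12.327255
  t * PV_t at t = 6.0000: 14.320142
  t * PV_t at t = 7.0000: 16.173119
  t * PV_t at t = 8.0000: 17.893093
  t * PV_t at t = 9.0000: 19.486669
  t * PV_t at t = 10.0000: 743.724622
Macaulay duration D = (sum_t t * PV_t) / P = 850.247417 / 96.639569 = 8.798129

Answer: Macaulay duration = 8.7981 years


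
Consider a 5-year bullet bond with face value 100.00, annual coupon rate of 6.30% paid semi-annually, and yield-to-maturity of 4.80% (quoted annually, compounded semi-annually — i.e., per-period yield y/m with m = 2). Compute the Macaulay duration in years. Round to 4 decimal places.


Answer: Macaulay duration = 4.3897 years

Derivation:
Coupon per period c = face * coupon_rate / m = 3.150000
Periods per year m = 2; per-period yield y/m = 0.024000
Number of cashflows N = 10
Cashflows (t years, CF_t, discount factor 1/(1+y/m)^(m*t), PV):
  t = 0.5000: CF_t = 3.150000, DF = 0.976562, PV = 3.076172
  t = 1.0000: CF_t = 3.150000, DF = 0.953674, PV = 3.004074
  t = 1.5000: CF_t = 3.150000, DF = 0.931323, PV = 2.933666
  t = 2.0000: CF_t = 3.150000, DF = 0.909495, PV = 2.864908
  t = 2.5000: CF_t = 3.150000, DF = 0.888178, PV = 2.797762
  t = 3.0000: CF_t = 3.150000, DF = 0.867362, PV = 2.732189
  t = 3.5000: CF_t = 3.150000, DF = 0.847033, PV = 2.668154
  t = 4.0000: CF_t = 3.150000, DF = 0.827181, PV = 2.605619
  t = 4.5000: CF_t = 3.150000, DF = 0.807794, PV = 2.544550
  t = 5.0000: CF_t = 103.150000, DF = 0.788861, PV = 81.371002
Price P = sum_t PV_t = 106.598097
Macaulay numerator sum_t t * PV_t:
  t * PV_t at t = 0.5000: 1.538086
  t * PV_t at t = 1.0000: 3.004074
  t * PV_t at t = 1.5000: 4.400499
  t * PV_t at t = 2.0000: 5.729817
  t * PV_t at t = 2.5000: 6.994405
  t * PV_t at t = 3.0000: 8.196568
  t * PV_t at t = 3.5000: 9.338538
  t * PV_t at t = 4.0000: 10.422476
  t * PV_t at t = 4.5000: 11.450474
  t * PV_t at t = 5.0000: 406.855012
Macaulay duration D = (sum_t t * PV_t) / P = 467.929949 / 106.598097 = 4.389665


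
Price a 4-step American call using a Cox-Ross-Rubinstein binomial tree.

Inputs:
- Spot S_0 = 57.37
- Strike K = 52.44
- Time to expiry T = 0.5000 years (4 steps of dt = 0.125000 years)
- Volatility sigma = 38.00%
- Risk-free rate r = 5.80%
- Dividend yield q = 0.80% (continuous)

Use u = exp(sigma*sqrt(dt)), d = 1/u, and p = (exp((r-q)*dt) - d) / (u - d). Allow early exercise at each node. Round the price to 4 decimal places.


dt = T/N = 0.125000
u = exp(sigma*sqrt(dt)) = 1.143793; d = 1/u = 0.874284
p = (exp((r-q)*dt) - d) / (u - d) = 0.489726
Discount per step: exp(-r*dt) = 0.992776
Stock lattice S(k, i) with i counting down-moves:
  k=0: S(0,0) = 57.3700
  k=1: S(1,0) = 65.6194; S(1,1) = 50.1577
  k=2: S(2,0) = 75.0551; S(2,1) = 57.3700; S(2,2) = 43.8520
  k=3: S(3,0) = 85.8475; S(3,1) = 65.6194; S(3,2) = 50.1577; S(3,3) = 38.3391
  k=4: S(4,0) = 98.1918; S(4,1) = 75.0551; S(4,2) = 57.3700; S(4,3) = 43.8520; S(4,4) = 33.5193
Terminal payoffs V(N, i) = max(S_T - K, 0):
  V(4,0) = 45.751796; V(4,1) = 22.615069; V(4,2) = 4.930000; V(4,3) = 0.000000; V(4,4) = 0.000000
Backward induction: V(k, i) = exp(-r*dt) * [p * V(k+1, i) + (1-p) * V(k+1, i+1)]; then take max(V_cont, immediate exercise) for American.
  V(3,0) = exp(-r*dt) * [p*45.751796 + (1-p)*22.615069] = 33.700503; exercise = 33.407493; V(3,0) = max -> 33.700503
  V(3,1) = exp(-r*dt) * [p*22.615069 + (1-p)*4.930000] = 13.492656; exercise = 13.179428; V(3,1) = max -> 13.492656
  V(3,2) = exp(-r*dt) * [p*4.930000 + (1-p)*0.000000] = 2.396907; exercise = 0.000000; V(3,2) = max -> 2.396907
  V(3,3) = exp(-r*dt) * [p*0.000000 + (1-p)*0.000000] = 0.000000; exercise = 0.000000; V(3,3) = max -> 0.000000
  V(2,0) = exp(-r*dt) * [p*33.700503 + (1-p)*13.492656] = 23.220003; exercise = 22.615069; V(2,0) = max -> 23.220003
  V(2,1) = exp(-r*dt) * [p*13.492656 + (1-p)*2.396907] = 7.774213; exercise = 4.930000; V(2,1) = max -> 7.774213
  V(2,2) = exp(-r*dt) * [p*2.396907 + (1-p)*0.000000] = 1.165348; exercise = 0.000000; V(2,2) = max -> 1.165348
  V(1,0) = exp(-r*dt) * [p*23.220003 + (1-p)*7.774213] = 15.227613; exercise = 13.179428; V(1,0) = max -> 15.227613
  V(1,1) = exp(-r*dt) * [p*7.774213 + (1-p)*1.165348] = 4.370081; exercise = 0.000000; V(1,1) = max -> 4.370081
  V(0,0) = exp(-r*dt) * [p*15.227613 + (1-p)*4.370081] = 9.617315; exercise = 4.930000; V(0,0) = max -> 9.617315

Answer: Price = V(0,0) = 9.6173


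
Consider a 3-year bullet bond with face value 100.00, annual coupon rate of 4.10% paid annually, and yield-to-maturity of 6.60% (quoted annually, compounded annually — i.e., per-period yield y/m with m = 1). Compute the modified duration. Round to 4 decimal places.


Coupon per period c = face * coupon_rate / m = 4.100000
Periods per year m = 1; per-period yield y/m = 0.066000
Number of cashflows N = 3
Cashflows (t years, CF_t, discount factor 1/(1+y/m)^(m*t), PV):
  t = 1.0000: CF_t = 4.100000, DF = 0.938086, PV = 3.846154
  t = 2.0000: CF_t = 4.100000, DF = 0.880006, PV = 3.608024
  t = 3.0000: CF_t = 104.100000, DF = 0.825521, PV = 85.936788
Price P = sum_t PV_t = 93.390966
First compute Macaulay numerator sum_t t * PV_t:
  t * PV_t at t = 1.0000: 3.846154
  t * PV_t at t = 2.0000: 7.216048
  t * PV_t at t = 3.0000: 257.810363
Macaulay duration D = 268.872565 / 93.390966 = 2.879000
Modified duration = D / (1 + y/m) = 2.879000 / (1 + 0.066000) = 2.700750

Answer: Modified duration = 2.7008


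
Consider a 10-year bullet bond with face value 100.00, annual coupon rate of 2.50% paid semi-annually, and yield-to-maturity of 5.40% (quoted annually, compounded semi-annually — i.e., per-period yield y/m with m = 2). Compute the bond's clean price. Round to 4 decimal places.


Answer: Price = 77.8170

Derivation:
Coupon per period c = face * coupon_rate / m = 1.250000
Periods per year m = 2; per-period yield y/m = 0.027000
Number of cashflows N = 20
Cashflows (t years, CF_t, discount factor 1/(1+y/m)^(m*t), PV):
  t = 0.5000: CF_t = 1.250000, DF = 0.973710, PV = 1.217137
  t = 1.0000: CF_t = 1.250000, DF = 0.948111, PV = 1.185139
  t = 1.5000: CF_t = 1.250000, DF = 0.923185, PV = 1.153981
  t = 2.0000: CF_t = 1.250000, DF = 0.898914, PV = 1.123643
  t = 2.5000: CF_t = 1.250000, DF = 0.875282, PV = 1.094102
  t = 3.0000: CF_t = 1.250000, DF = 0.852270, PV = 1.065338
  t = 3.5000: CF_t = 1.250000, DF = 0.829864, PV = 1.037330
  t = 4.0000: CF_t = 1.250000, DF = 0.808047, PV = 1.010058
  t = 4.5000: CF_t = 1.250000, DF = 0.786803, PV = 0.983504
  t = 5.0000: CF_t = 1.250000, DF = 0.766118, PV = 0.957647
  t = 5.5000: CF_t = 1.250000, DF = 0.745976, PV = 0.932471
  t = 6.0000: CF_t = 1.250000, DF = 0.726365, PV = 0.907956
  t = 6.5000: CF_t = 1.250000, DF = 0.707268, PV = 0.884085
  t = 7.0000: CF_t = 1.250000, DF = 0.688674, PV = 0.860843
  t = 7.5000: CF_t = 1.250000, DF = 0.670569, PV = 0.838211
  t = 8.0000: CF_t = 1.250000, DF = 0.652939, PV = 0.816174
  t = 8.5000: CF_t = 1.250000, DF = 0.635774, PV = 0.794717
  t = 9.0000: CF_t = 1.250000, DF = 0.619059, PV = 0.773824
  t = 9.5000: CF_t = 1.250000, DF = 0.602784, PV = 0.753480
  t = 10.0000: CF_t = 101.250000, DF = 0.586937, PV = 59.427322
Price P = sum_t PV_t = 77.816961


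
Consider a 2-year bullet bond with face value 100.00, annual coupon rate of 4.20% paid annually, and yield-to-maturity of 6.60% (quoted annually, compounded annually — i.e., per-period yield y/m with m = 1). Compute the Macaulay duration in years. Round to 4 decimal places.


Coupon per period c = face * coupon_rate / m = 4.200000
Periods per year m = 1; per-period yield y/m = 0.066000
Number of cashflows N = 2
Cashflows (t years, CF_t, discount factor 1/(1+y/m)^(m*t), PV):
  t = 1.0000: CF_t = 4.200000, DF = 0.938086, PV = 3.939962
  t = 2.0000: CF_t = 104.200000, DF = 0.880006, PV = 91.696616
Price P = sum_t PV_t = 95.636579
Macaulay numerator sum_t t * PV_t:
  t * PV_t at t = 1.0000: 3.939962
  t * PV_t at t = 2.0000: 183.393232
Macaulay duration D = (sum_t t * PV_t) / P = 187.333195 / 95.636579 = 1.958803

Answer: Macaulay duration = 1.9588 years


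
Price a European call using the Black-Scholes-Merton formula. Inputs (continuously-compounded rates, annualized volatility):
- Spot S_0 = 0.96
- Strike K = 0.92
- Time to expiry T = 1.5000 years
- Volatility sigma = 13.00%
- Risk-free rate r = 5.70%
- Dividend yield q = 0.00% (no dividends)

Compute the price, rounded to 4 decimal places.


d1 = (ln(S/K) + (r - q + 0.5*sigma^2) * T) / (sigma * sqrt(T)) = 0.88391793
d2 = d1 - sigma * sqrt(T) = 0.72470110
exp(-rT) = 0.91805314; exp(-qT) = 1.00000000
C = S_0 * exp(-qT) * N(d1) - K * exp(-rT) * N(d2)
N(d1) = 0.81162974; N(d2) = 0.76568229
C = 0.9600 * 1.00000000 * 0.81162974 - 0.9200 * 0.91805314 * 0.76568229 = 0.1325

Answer: Price = 0.1325


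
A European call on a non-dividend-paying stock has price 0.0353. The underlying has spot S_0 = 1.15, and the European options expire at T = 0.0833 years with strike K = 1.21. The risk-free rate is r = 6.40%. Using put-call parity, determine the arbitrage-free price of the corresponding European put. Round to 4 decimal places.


Answer: Put price = 0.0889

Derivation:
Put-call parity: C - P = S_0 * exp(-qT) - K * exp(-rT).
S_0 * exp(-qT) = 1.1500 * 1.00000000 = 1.15000000
K * exp(-rT) = 1.2100 * 0.99468299 = 1.20356641
P = C - S*exp(-qT) + K*exp(-rT)
P = 0.0353 - 1.15000000 + 1.20356641 = 0.0889


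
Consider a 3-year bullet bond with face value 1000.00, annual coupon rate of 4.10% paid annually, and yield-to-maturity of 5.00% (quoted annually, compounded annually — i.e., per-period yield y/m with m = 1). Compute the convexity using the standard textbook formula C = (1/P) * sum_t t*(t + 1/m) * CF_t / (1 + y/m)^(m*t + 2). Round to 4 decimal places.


Coupon per period c = face * coupon_rate / m = 41.000000
Periods per year m = 1; per-period yield y/m = 0.050000
Number of cashflows N = 3
Cashflows (t years, CF_t, discount factor 1/(1+y/m)^(m*t), PV):
  t = 1.0000: CF_t = 41.000000, DF = 0.952381, PV = 39.047619
  t = 2.0000: CF_t = 41.000000, DF = 0.907029, PV = 37.188209
  t = 3.0000: CF_t = 1041.000000, DF = 0.863838, PV = 899.254940
Price P = sum_t PV_t = 975.490768
Convexity numerator sum_t t*(t + 1/m) * CF_t / (1+y/m)^(m*t + 2):
  t = 1.0000: term = 70.834683
  t = 2.0000: term = 202.384809
  t = 3.0000: term = 9787.808872
Convexity = (1/P) * sum = 10061.028363 / 975.490768 = 10.313812

Answer: Convexity = 10.3138


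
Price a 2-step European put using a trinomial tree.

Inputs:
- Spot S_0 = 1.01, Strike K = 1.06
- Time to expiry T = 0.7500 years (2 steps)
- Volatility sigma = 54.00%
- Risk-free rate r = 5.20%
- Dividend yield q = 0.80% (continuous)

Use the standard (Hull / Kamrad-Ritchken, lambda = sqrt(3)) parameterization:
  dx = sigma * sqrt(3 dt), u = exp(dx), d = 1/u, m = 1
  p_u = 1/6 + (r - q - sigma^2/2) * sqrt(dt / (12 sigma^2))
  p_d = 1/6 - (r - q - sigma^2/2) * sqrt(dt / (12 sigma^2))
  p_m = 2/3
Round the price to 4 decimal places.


Answer: Price = V(0,0) = 0.1781

Derivation:
dt = T/N = 0.375000; dx = sigma*sqrt(3*dt) = 0.572756
u = exp(dx) = 1.773148; d = 1/u = 0.563969
p_u = 0.133341, p_m = 0.666667, p_d = 0.199992
Discount per step: exp(-r*dt) = 0.980689
Stock lattice S(k, j) with j the centered position index:
  k=0: S(0,+0) = 1.0100
  k=1: S(1,-1) = 0.5696; S(1,+0) = 1.0100; S(1,+1) = 1.7909
  k=2: S(2,-2) = 0.3212; S(2,-1) = 0.5696; S(2,+0) = 1.0100; S(2,+1) = 1.7909; S(2,+2) = 3.1755
Terminal payoffs V(N, j) = max(K - S_T, 0):
  V(2,-2) = 0.738759; V(2,-1) = 0.490392; V(2,+0) = 0.050000; V(2,+1) = 0.000000; V(2,+2) = 0.000000
Backward induction: V(k, j) = exp(-r*dt) * [p_u * V(k+1, j+1) + p_m * V(k+1, j) + p_d * V(k+1, j-1)]
  V(1,-1) = exp(-r*dt) * [p_u*0.050000 + p_m*0.490392 + p_d*0.738759] = 0.472046
  V(1,+0) = exp(-r*dt) * [p_u*0.000000 + p_m*0.050000 + p_d*0.490392] = 0.128870
  V(1,+1) = exp(-r*dt) * [p_u*0.000000 + p_m*0.000000 + p_d*0.050000] = 0.009807
  V(0,+0) = exp(-r*dt) * [p_u*0.009807 + p_m*0.128870 + p_d*0.472046] = 0.178119


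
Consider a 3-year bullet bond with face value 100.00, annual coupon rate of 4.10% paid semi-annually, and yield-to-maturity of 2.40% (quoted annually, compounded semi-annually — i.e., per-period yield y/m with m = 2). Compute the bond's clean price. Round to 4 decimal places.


Answer: Price = 104.8925

Derivation:
Coupon per period c = face * coupon_rate / m = 2.050000
Periods per year m = 2; per-period yield y/m = 0.012000
Number of cashflows N = 6
Cashflows (t years, CF_t, discount factor 1/(1+y/m)^(m*t), PV):
  t = 0.5000: CF_t = 2.050000, DF = 0.988142, PV = 2.025692
  t = 1.0000: CF_t = 2.050000, DF = 0.976425, PV = 2.001672
  t = 1.5000: CF_t = 2.050000, DF = 0.964847, PV = 1.977936
  t = 2.0000: CF_t = 2.050000, DF = 0.953406, PV = 1.954483
  t = 2.5000: CF_t = 2.050000, DF = 0.942101, PV = 1.931307
  t = 3.0000: CF_t = 102.050000, DF = 0.930930, PV = 95.001384
Price P = sum_t PV_t = 104.892474


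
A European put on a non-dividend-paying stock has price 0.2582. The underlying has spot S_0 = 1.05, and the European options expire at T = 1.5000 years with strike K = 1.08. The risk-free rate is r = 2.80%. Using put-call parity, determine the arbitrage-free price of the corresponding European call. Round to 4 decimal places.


Answer: Call price = 0.2726

Derivation:
Put-call parity: C - P = S_0 * exp(-qT) - K * exp(-rT).
S_0 * exp(-qT) = 1.0500 * 1.00000000 = 1.05000000
K * exp(-rT) = 1.0800 * 0.95886978 = 1.03557936
C = P + S*exp(-qT) - K*exp(-rT)
C = 0.2582 + 1.05000000 - 1.03557936 = 0.2726


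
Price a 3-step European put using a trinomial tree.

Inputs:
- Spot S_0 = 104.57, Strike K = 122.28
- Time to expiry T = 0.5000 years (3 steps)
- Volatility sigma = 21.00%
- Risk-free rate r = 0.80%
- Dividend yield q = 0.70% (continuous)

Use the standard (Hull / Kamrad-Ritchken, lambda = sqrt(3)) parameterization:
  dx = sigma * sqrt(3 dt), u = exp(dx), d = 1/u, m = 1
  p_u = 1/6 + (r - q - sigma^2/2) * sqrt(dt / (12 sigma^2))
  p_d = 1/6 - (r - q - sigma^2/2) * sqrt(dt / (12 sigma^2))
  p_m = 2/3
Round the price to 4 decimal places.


Answer: Price = V(0,0) = 18.6220

Derivation:
dt = T/N = 0.166667; dx = sigma*sqrt(3*dt) = 0.148492
u = exp(dx) = 1.160084; d = 1/u = 0.862007
p_u = 0.154853, p_m = 0.666667, p_d = 0.178480
Discount per step: exp(-r*dt) = 0.998668
Stock lattice S(k, j) with j the centered position index:
  k=0: S(0,+0) = 104.5700
  k=1: S(1,-1) = 90.1400; S(1,+0) = 104.5700; S(1,+1) = 121.3100
  k=2: S(2,-2) = 77.7013; S(2,-1) = 90.1400; S(2,+0) = 104.5700; S(2,+1) = 121.3100; S(2,+2) = 140.7298
  k=3: S(3,-3) = 66.9790; S(3,-2) = 77.7013; S(3,-1) = 90.1400; S(3,+0) = 104.5700; S(3,+1) = 121.3100; S(3,+2) = 140.7298; S(3,+3) = 163.2584
Terminal payoffs V(N, j) = max(K - S_T, 0):
  V(3,-3) = 55.300980; V(3,-2) = 44.578710; V(3,-1) = 32.139976; V(3,+0) = 17.710000; V(3,+1) = 0.970015; V(3,+2) = 0.000000; V(3,+3) = 0.000000
Backward induction: V(k, j) = exp(-r*dt) * [p_u * V(k+1, j+1) + p_m * V(k+1, j) + p_d * V(k+1, j-1)]
  V(2,-2) = exp(-r*dt) * [p_u*32.139976 + p_m*44.578710 + p_d*55.300980] = 44.506856
  V(2,-1) = exp(-r*dt) * [p_u*17.710000 + p_m*32.139976 + p_d*44.578710] = 32.082702
  V(2,+0) = exp(-r*dt) * [p_u*0.970015 + p_m*17.710000 + p_d*32.139976] = 17.669639
  V(2,+1) = exp(-r*dt) * [p_u*0.000000 + p_m*0.970015 + p_d*17.710000] = 3.802481
  V(2,+2) = exp(-r*dt) * [p_u*0.000000 + p_m*0.000000 + p_d*0.970015] = 0.172897
  V(1,-1) = exp(-r*dt) * [p_u*17.669639 + p_m*32.082702 + p_d*44.506856] = 32.025521
  V(1,+0) = exp(-r*dt) * [p_u*3.802481 + p_m*17.669639 + p_d*32.082702] = 18.070592
  V(1,+1) = exp(-r*dt) * [p_u*0.172897 + p_m*3.802481 + p_d*17.669639] = 5.707820
  V(0,+0) = exp(-r*dt) * [p_u*5.707820 + p_m*18.070592 + p_d*32.025521] = 18.622001


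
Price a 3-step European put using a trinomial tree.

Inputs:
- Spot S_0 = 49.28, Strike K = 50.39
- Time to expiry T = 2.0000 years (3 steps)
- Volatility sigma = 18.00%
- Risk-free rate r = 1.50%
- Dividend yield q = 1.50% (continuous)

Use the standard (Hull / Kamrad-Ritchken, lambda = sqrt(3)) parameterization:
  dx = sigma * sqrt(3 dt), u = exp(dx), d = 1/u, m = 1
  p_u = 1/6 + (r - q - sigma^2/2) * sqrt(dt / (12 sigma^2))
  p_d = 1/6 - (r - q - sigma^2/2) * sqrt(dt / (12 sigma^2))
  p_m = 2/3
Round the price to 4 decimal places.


Answer: Price = V(0,0) = 5.1809

Derivation:
dt = T/N = 0.666667; dx = sigma*sqrt(3*dt) = 0.254558
u = exp(dx) = 1.289892; d = 1/u = 0.775259
p_u = 0.145453, p_m = 0.666667, p_d = 0.187880
Discount per step: exp(-r*dt) = 0.990050
Stock lattice S(k, j) with j the centered position index:
  k=0: S(0,+0) = 49.2800
  k=1: S(1,-1) = 38.2048; S(1,+0) = 49.2800; S(1,+1) = 63.5659
  k=2: S(2,-2) = 29.6186; S(2,-1) = 38.2048; S(2,+0) = 49.2800; S(2,+1) = 63.5659; S(2,+2) = 81.9931
  k=3: S(3,-3) = 22.9621; S(3,-2) = 29.6186; S(3,-1) = 38.2048; S(3,+0) = 49.2800; S(3,+1) = 63.5659; S(3,+2) = 81.9931; S(3,+3) = 105.7622
Terminal payoffs V(N, j) = max(K - S_T, 0):
  V(3,-3) = 27.427947; V(3,-2) = 20.771433; V(3,-1) = 12.185249; V(3,+0) = 1.110000; V(3,+1) = 0.000000; V(3,+2) = 0.000000; V(3,+3) = 0.000000
Backward induction: V(k, j) = exp(-r*dt) * [p_u * V(k+1, j+1) + p_m * V(k+1, j) + p_d * V(k+1, j-1)]
  V(2,-2) = exp(-r*dt) * [p_u*12.185249 + p_m*20.771433 + p_d*27.427947] = 20.566471
  V(2,-1) = exp(-r*dt) * [p_u*1.110000 + p_m*12.185249 + p_d*20.771433] = 12.066219
  V(2,+0) = exp(-r*dt) * [p_u*0.000000 + p_m*1.110000 + p_d*12.185249] = 2.999220
  V(2,+1) = exp(-r*dt) * [p_u*0.000000 + p_m*0.000000 + p_d*1.110000] = 0.206472
  V(2,+2) = exp(-r*dt) * [p_u*0.000000 + p_m*0.000000 + p_d*0.000000] = 0.000000
  V(1,-1) = exp(-r*dt) * [p_u*2.999220 + p_m*12.066219 + p_d*20.566471] = 12.221590
  V(1,+0) = exp(-r*dt) * [p_u*0.206472 + p_m*2.999220 + p_d*12.066219] = 4.253761
  V(1,+1) = exp(-r*dt) * [p_u*0.000000 + p_m*0.206472 + p_d*2.999220] = 0.694164
  V(0,+0) = exp(-r*dt) * [p_u*0.694164 + p_m*4.253761 + p_d*12.221590] = 5.180931


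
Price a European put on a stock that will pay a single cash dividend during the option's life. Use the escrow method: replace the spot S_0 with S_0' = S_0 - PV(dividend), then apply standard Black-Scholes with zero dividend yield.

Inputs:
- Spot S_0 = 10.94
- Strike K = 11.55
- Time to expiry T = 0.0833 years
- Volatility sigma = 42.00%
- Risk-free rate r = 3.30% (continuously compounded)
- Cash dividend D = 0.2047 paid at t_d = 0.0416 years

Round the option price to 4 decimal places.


Answer: Price = 1.0171

Derivation:
PV(D) = D * exp(-r * t_d) = 0.2047 * 0.99862814 = 0.20441918
S_0' = S_0 - PV(D) = 10.9400 - 0.20441918 = 10.73558082
d1 = (ln(S_0'/K) + (r + sigma^2/2)*T) / (sigma*sqrt(T)) = -0.51993320
d2 = d1 - sigma*sqrt(T) = -0.64115251
exp(-rT) = 0.99725487
N(-d1) = 0.69844493; N(-d2) = 0.73928820
P = K * exp(-rT) * N(-d2) - S_0' * N(-d1) = 11.5500 * 0.99725487 * 0.73928820 - 10.73558082 * 0.69844493 = 1.0171


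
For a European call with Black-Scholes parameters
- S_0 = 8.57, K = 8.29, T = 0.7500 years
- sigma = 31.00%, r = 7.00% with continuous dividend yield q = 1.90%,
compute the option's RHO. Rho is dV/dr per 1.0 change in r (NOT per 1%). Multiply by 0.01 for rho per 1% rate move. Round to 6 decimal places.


Answer: Rho = 3.259456

Derivation:
d1 = 0.4004399535; d2 = 0.1319720784
phi(d1) = 0.3682053017; exp(-qT) = 0.9858510507; exp(-rT) = 0.9488543211
N(d2) = 0.5524968116
Rho = K*T*exp(-rT)*N(d2) = 8.2900 * 0.7500 * 0.9488543211 * 0.5524968116 = 3.259456


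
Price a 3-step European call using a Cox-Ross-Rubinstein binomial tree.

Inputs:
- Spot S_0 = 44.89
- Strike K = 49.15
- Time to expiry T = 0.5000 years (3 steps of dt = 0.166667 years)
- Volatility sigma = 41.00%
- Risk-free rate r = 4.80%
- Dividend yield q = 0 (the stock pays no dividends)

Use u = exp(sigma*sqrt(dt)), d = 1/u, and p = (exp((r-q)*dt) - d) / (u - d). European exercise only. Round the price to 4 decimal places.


dt = T/N = 0.166667
u = exp(sigma*sqrt(dt)) = 1.182206; d = 1/u = 0.845877
p = (exp((r-q)*dt) - d) / (u - d) = 0.482134
Discount per step: exp(-r*dt) = 0.992032
Stock lattice S(k, i) with i counting down-moves:
  k=0: S(0,0) = 44.8900
  k=1: S(1,0) = 53.0692; S(1,1) = 37.9714
  k=2: S(2,0) = 62.7387; S(2,1) = 44.8900; S(2,2) = 32.1191
  k=3: S(3,0) = 74.1701; S(3,1) = 53.0692; S(3,2) = 37.9714; S(3,3) = 27.1688
Terminal payoffs V(N, i) = max(S_T - K, 0):
  V(3,0) = 25.020051; V(3,1) = 3.919207; V(3,2) = 0.000000; V(3,3) = 0.000000
Backward induction: V(k, i) = exp(-r*dt) * [p * V(k+1, i) + (1-p) * V(k+1, i+1)].
  V(2,0) = exp(-r*dt) * [p*25.020051 + (1-p)*3.919207] = 13.980342
  V(2,1) = exp(-r*dt) * [p*3.919207 + (1-p)*0.000000] = 1.874525
  V(2,2) = exp(-r*dt) * [p*0.000000 + (1-p)*0.000000] = 0.000000
  V(1,0) = exp(-r*dt) * [p*13.980342 + (1-p)*1.874525] = 7.649703
  V(1,1) = exp(-r*dt) * [p*1.874525 + (1-p)*0.000000] = 0.896570
  V(0,0) = exp(-r*dt) * [p*7.649703 + (1-p)*0.896570] = 4.119395

Answer: Price = V(0,0) = 4.1194


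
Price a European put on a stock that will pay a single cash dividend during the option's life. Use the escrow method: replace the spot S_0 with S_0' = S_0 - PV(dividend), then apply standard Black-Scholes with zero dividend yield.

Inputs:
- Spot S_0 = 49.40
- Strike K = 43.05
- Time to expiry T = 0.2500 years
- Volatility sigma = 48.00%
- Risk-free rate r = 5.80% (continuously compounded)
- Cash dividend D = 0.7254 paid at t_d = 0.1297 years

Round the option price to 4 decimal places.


PV(D) = D * exp(-r * t_d) = 0.7254 * 0.99250562 = 0.71996358
S_0' = S_0 - PV(D) = 49.4000 - 0.71996358 = 48.68003642
d1 = (ln(S_0'/K) + (r + sigma^2/2)*T) / (sigma*sqrt(T)) = 0.69252827
d2 = d1 - sigma*sqrt(T) = 0.45252827
exp(-rT) = 0.98560462
N(-d1) = 0.24430282; N(-d2) = 0.32544423
P = K * exp(-rT) * N(-d2) - S_0' * N(-d1) = 43.0500 * 0.98560462 * 0.32544423 - 48.68003642 * 0.24430282 = 1.9160

Answer: Price = 1.9160


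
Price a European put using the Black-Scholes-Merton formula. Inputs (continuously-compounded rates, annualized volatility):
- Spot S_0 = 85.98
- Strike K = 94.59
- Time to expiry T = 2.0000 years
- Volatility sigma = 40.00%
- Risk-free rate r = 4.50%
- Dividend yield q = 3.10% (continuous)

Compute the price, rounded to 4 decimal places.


d1 = (ln(S/K) + (r - q + 0.5*sigma^2) * T) / (sigma * sqrt(T)) = 0.16362972
d2 = d1 - sigma * sqrt(T) = -0.40205570
exp(-rT) = 0.91393119; exp(-qT) = 0.93988289
P = K * exp(-rT) * N(-d2) - S_0 * exp(-qT) * N(-d1)
N(-d1) = 0.43501132; N(-d2) = 0.65617848
P = 94.5900 * 0.91393119 * 0.65617848 - 85.9800 * 0.93988289 * 0.43501132 = 21.5721

Answer: Price = 21.5721
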